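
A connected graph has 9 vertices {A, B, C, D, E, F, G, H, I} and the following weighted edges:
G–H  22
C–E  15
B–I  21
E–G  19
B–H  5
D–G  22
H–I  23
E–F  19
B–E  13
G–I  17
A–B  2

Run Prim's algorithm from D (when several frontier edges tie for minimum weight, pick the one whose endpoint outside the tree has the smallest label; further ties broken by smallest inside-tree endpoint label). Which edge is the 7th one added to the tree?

C-E

Prim, starting at D.
Step 1: cheapest edge leaving the tree is D–G (22); add G.
Step 2: cheapest edge leaving the tree is G–I (17); add I.
Step 3: cheapest edge leaving the tree is E–G (19); add E.
Step 4: cheapest edge leaving the tree is B–E (13); add B.
Step 5: cheapest edge leaving the tree is A–B (2); add A.
Step 6: cheapest edge leaving the tree is B–H (5); add H.
Step 7: cheapest edge leaving the tree is C–E (15); add C.
Step 8: cheapest edge leaving the tree is E–F (19); add F.
The 7th edge added is C–E.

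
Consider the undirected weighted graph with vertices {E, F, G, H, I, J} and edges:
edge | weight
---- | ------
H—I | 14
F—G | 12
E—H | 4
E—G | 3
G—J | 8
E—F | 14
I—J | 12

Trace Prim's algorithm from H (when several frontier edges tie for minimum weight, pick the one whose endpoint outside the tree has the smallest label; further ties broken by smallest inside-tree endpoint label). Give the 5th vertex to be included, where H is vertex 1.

F

Prim's algorithm from H:
Step 1: cheapest edge leaving the tree is E—H (4); add E.
Step 2: cheapest edge leaving the tree is E—G (3); add G.
Step 3: cheapest edge leaving the tree is G—J (8); add J.
Step 4: cheapest edge leaving the tree is F—G (12); add F.
Step 5: cheapest edge leaving the tree is I—J (12); add I.
Vertex order: H, E, G, J, F, I. The 5th vertex is F.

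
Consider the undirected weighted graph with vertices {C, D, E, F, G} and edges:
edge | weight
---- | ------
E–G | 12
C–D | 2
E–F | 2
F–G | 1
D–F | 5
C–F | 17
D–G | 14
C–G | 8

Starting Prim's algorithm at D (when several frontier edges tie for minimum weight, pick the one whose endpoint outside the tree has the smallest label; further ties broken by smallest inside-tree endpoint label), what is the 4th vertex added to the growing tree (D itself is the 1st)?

G

Grow the tree from D using Prim:
Step 1: frontier [C–D 2, D–F 5, D–G 14] → take C–D (2); add C.
Step 2: frontier [C–G 8, C–F 17, D–F 5, D–G 14] → take D–F (5); add F.
Step 3: frontier [C–G 8, D–G 14, F–G 1, E–F 2] → take F–G (1); add G.
Step 4: frontier [E–F 2, E–G 12] → take E–F (2); add E.
Vertex order: D, C, F, G, E. The 4th vertex is G.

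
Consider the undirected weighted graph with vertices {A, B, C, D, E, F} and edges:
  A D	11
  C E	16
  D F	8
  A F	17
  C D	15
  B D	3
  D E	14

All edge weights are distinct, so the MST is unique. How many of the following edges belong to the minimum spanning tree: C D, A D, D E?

3

Kruskal's algorithm — process edges by increasing weight (ties by edge label):
B D (3): add. Components now {A} {B,D} {C} {E} {F}
D F (8): add. Components now {A} {B,D,F} {C} {E}
A D (11): add. Components now {A,B,D,F} {C} {E}
D E (14): add. Components now {A,B,D,E,F} {C}
C D (15): add. Components now {A,B,C,D,E,F}
MST edge set: {B D, D F, A D, D E, C D}.
Of the listed edges, {C D, A D, D E} are in the MST → 3.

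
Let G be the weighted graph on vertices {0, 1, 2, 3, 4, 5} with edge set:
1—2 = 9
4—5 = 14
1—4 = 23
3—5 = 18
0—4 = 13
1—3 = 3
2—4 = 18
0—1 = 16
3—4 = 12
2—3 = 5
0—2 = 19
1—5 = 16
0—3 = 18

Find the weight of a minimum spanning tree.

Prim, starting at 5.
Step 1: cheapest edge leaving the tree is 4—5 (14); add 4.
Step 2: cheapest edge leaving the tree is 3—4 (12); add 3.
Step 3: cheapest edge leaving the tree is 1—3 (3); add 1.
Step 4: cheapest edge leaving the tree is 2—3 (5); add 2.
Step 5: cheapest edge leaving the tree is 0—4 (13); add 0.
MST edges: 4—5, 3—4, 1—3, 2—3, 0—4; total weight 14+12+3+5+13 = 47.

47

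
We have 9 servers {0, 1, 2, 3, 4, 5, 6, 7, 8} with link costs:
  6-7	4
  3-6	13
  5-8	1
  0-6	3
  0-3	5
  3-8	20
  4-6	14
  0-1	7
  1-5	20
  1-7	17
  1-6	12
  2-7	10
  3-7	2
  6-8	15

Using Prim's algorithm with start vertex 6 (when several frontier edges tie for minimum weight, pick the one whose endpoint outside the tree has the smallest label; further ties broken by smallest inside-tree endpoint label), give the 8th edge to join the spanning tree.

Prim, starting at 6.
Step 1: cheapest edge leaving the tree is 0-6 (3); add 0.
Step 2: cheapest edge leaving the tree is 6-7 (4); add 7.
Step 3: cheapest edge leaving the tree is 3-7 (2); add 3.
Step 4: cheapest edge leaving the tree is 0-1 (7); add 1.
Step 5: cheapest edge leaving the tree is 2-7 (10); add 2.
Step 6: cheapest edge leaving the tree is 4-6 (14); add 4.
Step 7: cheapest edge leaving the tree is 6-8 (15); add 8.
Step 8: cheapest edge leaving the tree is 5-8 (1); add 5.
The 8th edge added is 5-8.

5-8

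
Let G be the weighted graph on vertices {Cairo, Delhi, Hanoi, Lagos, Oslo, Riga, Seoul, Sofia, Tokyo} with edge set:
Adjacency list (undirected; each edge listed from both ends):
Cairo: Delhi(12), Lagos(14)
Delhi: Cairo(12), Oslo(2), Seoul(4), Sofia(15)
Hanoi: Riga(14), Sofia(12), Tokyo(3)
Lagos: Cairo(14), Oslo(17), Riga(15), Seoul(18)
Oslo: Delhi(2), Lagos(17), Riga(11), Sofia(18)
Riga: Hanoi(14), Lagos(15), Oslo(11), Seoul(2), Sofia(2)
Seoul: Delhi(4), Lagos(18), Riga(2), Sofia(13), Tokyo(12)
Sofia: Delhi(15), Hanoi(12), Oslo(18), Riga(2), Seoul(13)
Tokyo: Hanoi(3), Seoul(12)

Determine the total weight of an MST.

Sort edges by weight, then run Kruskal:
Delhi–Oslo (2): add — endpoints in different components.
Riga–Seoul (2): add — endpoints in different components.
Riga–Sofia (2): add — endpoints in different components.
Hanoi–Tokyo (3): add — endpoints in different components.
Delhi–Seoul (4): add — endpoints in different components.
Oslo–Riga (11): skip — Oslo and Riga already connected.
Cairo–Delhi (12): add — endpoints in different components.
Hanoi–Sofia (12): add — endpoints in different components.
Seoul–Tokyo (12): skip — Seoul and Tokyo already connected.
Seoul–Sofia (13): skip — Sofia and Seoul already connected.
Cairo–Lagos (14): add — endpoints in different components.
MST edges: Delhi–Oslo, Riga–Seoul, Riga–Sofia, Hanoi–Tokyo, Delhi–Seoul, Cairo–Delhi, Hanoi–Sofia, Cairo–Lagos; total weight 2+2+2+3+4+12+12+14 = 51.

51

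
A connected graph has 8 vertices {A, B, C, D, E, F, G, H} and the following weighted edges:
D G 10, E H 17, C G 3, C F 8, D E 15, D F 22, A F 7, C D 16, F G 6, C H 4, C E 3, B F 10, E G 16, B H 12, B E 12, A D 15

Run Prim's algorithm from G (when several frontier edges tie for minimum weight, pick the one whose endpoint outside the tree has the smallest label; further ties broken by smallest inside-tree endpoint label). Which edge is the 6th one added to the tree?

Grow the tree from G using Prim:
Step 1: cheapest edge leaving the tree is C G (3); add C.
Step 2: cheapest edge leaving the tree is C E (3); add E.
Step 3: cheapest edge leaving the tree is C H (4); add H.
Step 4: cheapest edge leaving the tree is F G (6); add F.
Step 5: cheapest edge leaving the tree is A F (7); add A.
Step 6: cheapest edge leaving the tree is B F (10); add B.
Step 7: cheapest edge leaving the tree is D G (10); add D.
The 6th edge added is B F.

B-F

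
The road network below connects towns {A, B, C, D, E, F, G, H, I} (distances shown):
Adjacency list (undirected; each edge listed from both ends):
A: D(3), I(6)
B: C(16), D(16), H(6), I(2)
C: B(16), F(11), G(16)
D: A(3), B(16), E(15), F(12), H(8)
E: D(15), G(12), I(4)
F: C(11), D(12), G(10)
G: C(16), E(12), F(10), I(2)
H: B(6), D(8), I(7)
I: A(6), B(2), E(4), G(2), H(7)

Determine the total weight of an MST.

44

Prim's algorithm from G:
Step 1: cheapest edge leaving the tree is G–I (2); add I.
Step 2: cheapest edge leaving the tree is B–I (2); add B.
Step 3: cheapest edge leaving the tree is E–I (4); add E.
Step 4: cheapest edge leaving the tree is A–I (6); add A.
Step 5: cheapest edge leaving the tree is A–D (3); add D.
Step 6: cheapest edge leaving the tree is B–H (6); add H.
Step 7: cheapest edge leaving the tree is F–G (10); add F.
Step 8: cheapest edge leaving the tree is C–F (11); add C.
MST edges: G–I, B–I, E–I, A–I, A–D, B–H, F–G, C–F; total weight 2+2+4+6+3+6+10+11 = 44.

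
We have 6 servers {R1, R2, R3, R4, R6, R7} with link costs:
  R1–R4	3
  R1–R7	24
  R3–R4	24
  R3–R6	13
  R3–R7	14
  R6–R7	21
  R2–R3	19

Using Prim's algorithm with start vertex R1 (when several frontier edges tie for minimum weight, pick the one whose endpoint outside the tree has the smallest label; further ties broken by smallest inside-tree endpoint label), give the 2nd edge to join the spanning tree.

Prim's algorithm from R1:
Step 1: frontier [R1–R4 3, R1–R7 24] → take R1–R4 (3); add R4.
Step 2: frontier [R1–R7 24, R3–R4 24] → take R3–R4 (24); add R3.
Step 3: frontier [R1–R7 24, R3–R6 13, R3–R7 14, R2–R3 19] → take R3–R6 (13); add R6.
Step 4: frontier [R1–R7 24, R3–R7 14, R2–R3 19, R6–R7 21] → take R3–R7 (14); add R7.
Step 5: frontier [R2–R3 19] → take R2–R3 (19); add R2.
The 2nd edge added is R3–R4.

R3-R4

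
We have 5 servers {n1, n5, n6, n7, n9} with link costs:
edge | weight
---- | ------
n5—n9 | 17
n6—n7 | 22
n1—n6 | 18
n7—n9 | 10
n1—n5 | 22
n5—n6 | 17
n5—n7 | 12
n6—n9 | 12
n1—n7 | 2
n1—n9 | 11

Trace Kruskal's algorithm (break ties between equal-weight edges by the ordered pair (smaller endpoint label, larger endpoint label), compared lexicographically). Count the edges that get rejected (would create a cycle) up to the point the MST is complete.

1

Kruskal's algorithm — process edges by increasing weight (ties by edge label):
n1—n7 (2): add. Components now {n1,n7} {n5} {n9} {n6}
n7—n9 (10): add. Components now {n1,n7,n9} {n5} {n6}
n1—n9 (11): skip — n1 and n9 already connected.
n5—n7 (12): add. Components now {n1,n5,n7,n9} {n6}
n6—n9 (12): add. Components now {n1,n5,n6,n7,n9}
Edges rejected before the tree was complete: 1.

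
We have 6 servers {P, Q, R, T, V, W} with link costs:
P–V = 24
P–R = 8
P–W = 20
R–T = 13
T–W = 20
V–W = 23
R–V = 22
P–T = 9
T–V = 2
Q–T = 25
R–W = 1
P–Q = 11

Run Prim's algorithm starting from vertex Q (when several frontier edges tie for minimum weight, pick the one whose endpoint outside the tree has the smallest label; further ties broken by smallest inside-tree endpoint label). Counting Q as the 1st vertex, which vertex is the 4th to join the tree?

Prim, starting at Q.
Step 1: frontier [P–Q 11, Q–T 25] → take P–Q (11); add P.
Step 2: frontier [P–R 8, P–T 9, P–W 20, P–V 24, Q–T 25] → take P–R (8); add R.
Step 3: frontier [P–T 9, P–W 20, P–V 24, Q–T 25, R–W 1, R–T 13, R–V 22] → take R–W (1); add W.
Step 4: frontier [P–T 9, P–V 24, Q–T 25, R–T 13, R–V 22, T–W 20, V–W 23] → take P–T (9); add T.
Step 5: frontier [P–V 24, R–V 22, T–V 2, V–W 23] → take T–V (2); add V.
Vertex order: Q, P, R, W, T, V. The 4th vertex is W.

W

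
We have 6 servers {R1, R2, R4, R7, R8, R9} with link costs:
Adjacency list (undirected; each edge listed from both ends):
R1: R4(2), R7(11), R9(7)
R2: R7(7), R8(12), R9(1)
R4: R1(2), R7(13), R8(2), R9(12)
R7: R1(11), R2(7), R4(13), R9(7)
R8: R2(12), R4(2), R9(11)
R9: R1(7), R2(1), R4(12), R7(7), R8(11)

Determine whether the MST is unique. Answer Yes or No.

Kruskal's algorithm — process edges by increasing weight (ties by edge label):
R2–R9 (1): add — endpoints in different components.
R1–R4 (2): add — endpoints in different components.
R4–R8 (2): add — endpoints in different components.
R1–R9 (7): add — endpoints in different components.
R2–R7 (7): add — endpoints in different components.
Non-tree edge R7–R9 has weight 7, equal to the heaviest edge on its tree cycle — swapping gives another MST of the same weight. Not unique.

No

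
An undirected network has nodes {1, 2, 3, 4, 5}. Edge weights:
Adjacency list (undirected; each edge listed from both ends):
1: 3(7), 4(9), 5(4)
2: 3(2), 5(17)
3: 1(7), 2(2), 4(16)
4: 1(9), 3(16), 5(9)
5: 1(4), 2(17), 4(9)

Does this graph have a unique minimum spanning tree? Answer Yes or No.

No

Kruskal's algorithm — process edges by increasing weight (ties by edge label):
2—3 (2): add. Components now {1} {2,3} {4} {5}
1—5 (4): add. Components now {1,5} {2,3} {4}
1—3 (7): add. Components now {1,2,3,5} {4}
1—4 (9): add. Components now {1,2,3,4,5}
Non-tree edge 4—5 has weight 9, equal to the heaviest edge on its tree cycle — swapping gives another MST of the same weight. Not unique.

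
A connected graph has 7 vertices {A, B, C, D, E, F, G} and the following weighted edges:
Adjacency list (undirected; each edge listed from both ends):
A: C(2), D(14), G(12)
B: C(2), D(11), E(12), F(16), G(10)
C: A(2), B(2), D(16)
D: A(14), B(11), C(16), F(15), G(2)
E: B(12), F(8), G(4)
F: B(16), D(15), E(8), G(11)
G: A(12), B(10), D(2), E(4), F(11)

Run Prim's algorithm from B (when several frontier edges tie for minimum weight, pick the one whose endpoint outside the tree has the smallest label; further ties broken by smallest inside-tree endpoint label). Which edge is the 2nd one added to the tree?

Prim's algorithm from B:
Step 1: cheapest edge leaving the tree is B–C (2); add C.
Step 2: cheapest edge leaving the tree is A–C (2); add A.
Step 3: cheapest edge leaving the tree is B–G (10); add G.
Step 4: cheapest edge leaving the tree is D–G (2); add D.
Step 5: cheapest edge leaving the tree is E–G (4); add E.
Step 6: cheapest edge leaving the tree is E–F (8); add F.
The 2nd edge added is A–C.

A-C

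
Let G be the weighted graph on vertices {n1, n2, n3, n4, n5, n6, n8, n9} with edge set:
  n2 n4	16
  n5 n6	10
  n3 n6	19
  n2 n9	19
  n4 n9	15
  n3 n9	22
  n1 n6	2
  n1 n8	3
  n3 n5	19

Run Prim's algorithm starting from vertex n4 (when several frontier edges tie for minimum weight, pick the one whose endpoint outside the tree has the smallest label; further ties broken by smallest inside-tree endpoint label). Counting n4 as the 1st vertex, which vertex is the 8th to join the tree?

Prim's algorithm from n4:
Step 1: frontier [n4 n9 15, n2 n4 16] → take n4 n9 (15); add n9.
Step 2: frontier [n2 n4 16, n2 n9 19, n3 n9 22] → take n2 n4 (16); add n2.
Step 3: frontier [n3 n9 22] → take n3 n9 (22); add n3.
Step 4: frontier [n3 n5 19, n3 n6 19] → take n3 n5 (19); add n5.
Step 5: frontier [n3 n6 19, n5 n6 10] → take n5 n6 (10); add n6.
Step 6: frontier [n1 n6 2] → take n1 n6 (2); add n1.
Step 7: frontier [n1 n8 3] → take n1 n8 (3); add n8.
Vertex order: n4, n9, n2, n3, n5, n6, n1, n8. The 8th vertex is n8.

n8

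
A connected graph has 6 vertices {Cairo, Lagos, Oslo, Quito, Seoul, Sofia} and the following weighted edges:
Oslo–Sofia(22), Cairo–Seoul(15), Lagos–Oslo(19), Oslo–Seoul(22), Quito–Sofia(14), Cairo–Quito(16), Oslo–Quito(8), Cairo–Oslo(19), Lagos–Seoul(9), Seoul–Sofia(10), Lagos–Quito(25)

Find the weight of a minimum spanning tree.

56

Prim, starting at Quito.
Step 1: frontier [Oslo–Quito 8, Quito–Sofia 14, Cairo–Quito 16, Lagos–Quito 25] → take Oslo–Quito (8); add Oslo.
Step 2: frontier [Cairo–Oslo 19, Lagos–Oslo 19, Oslo–Seoul 22, Oslo–Sofia 22, Quito–Sofia 14, Cairo–Quito 16, Lagos–Quito 25] → take Quito–Sofia (14); add Sofia.
Step 3: frontier [Cairo–Oslo 19, Lagos–Oslo 19, Oslo–Seoul 22, Cairo–Quito 16, Lagos–Quito 25, Seoul–Sofia 10] → take Seoul–Sofia (10); add Seoul.
Step 4: frontier [Cairo–Oslo 19, Lagos–Oslo 19, Cairo–Quito 16, Lagos–Quito 25, Lagos–Seoul 9, Cairo–Seoul 15] → take Lagos–Seoul (9); add Lagos.
Step 5: frontier [Cairo–Oslo 19, Cairo–Quito 16, Cairo–Seoul 15] → take Cairo–Seoul (15); add Cairo.
MST edges: Oslo–Quito, Quito–Sofia, Seoul–Sofia, Lagos–Seoul, Cairo–Seoul; total weight 8+14+10+9+15 = 56.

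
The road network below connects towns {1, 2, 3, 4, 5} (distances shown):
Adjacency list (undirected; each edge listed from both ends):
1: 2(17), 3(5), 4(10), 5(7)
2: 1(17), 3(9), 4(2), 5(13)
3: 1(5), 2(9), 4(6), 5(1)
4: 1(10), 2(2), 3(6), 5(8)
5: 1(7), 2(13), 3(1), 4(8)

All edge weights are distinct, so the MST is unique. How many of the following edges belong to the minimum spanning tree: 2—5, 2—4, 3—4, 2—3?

Sort edges by weight, then run Kruskal:
3—5 (1): add — endpoints in different components.
2—4 (2): add — endpoints in different components.
1—3 (5): add — endpoints in different components.
3—4 (6): add — endpoints in different components.
MST edge set: {3—5, 2—4, 1—3, 3—4}.
Of the listed edges, {2—4, 3—4} are in the MST → 2.

2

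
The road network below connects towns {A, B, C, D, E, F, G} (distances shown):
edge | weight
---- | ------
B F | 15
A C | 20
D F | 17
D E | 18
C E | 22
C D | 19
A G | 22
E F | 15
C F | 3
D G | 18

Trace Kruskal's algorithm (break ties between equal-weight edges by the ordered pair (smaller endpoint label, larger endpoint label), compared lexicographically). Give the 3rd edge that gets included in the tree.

Kruskal's algorithm — process edges by increasing weight (ties by edge label):
C F (3): add. Components now {A} {B} {C,F} {D} {E} {G}
B F (15): add. Components now {A} {B,C,F} {D} {E} {G}
E F (15): add. Components now {A} {B,C,E,F} {D} {G}
D F (17): add. Components now {A} {B,C,D,E,F} {G}
D E (18): skip — D and E already connected.
D G (18): add. Components now {A} {B,C,D,E,F,G}
C D (19): skip — C and D already connected.
A C (20): add. Components now {A,B,C,D,E,F,G}
The 3rd edge added is E F.

E-F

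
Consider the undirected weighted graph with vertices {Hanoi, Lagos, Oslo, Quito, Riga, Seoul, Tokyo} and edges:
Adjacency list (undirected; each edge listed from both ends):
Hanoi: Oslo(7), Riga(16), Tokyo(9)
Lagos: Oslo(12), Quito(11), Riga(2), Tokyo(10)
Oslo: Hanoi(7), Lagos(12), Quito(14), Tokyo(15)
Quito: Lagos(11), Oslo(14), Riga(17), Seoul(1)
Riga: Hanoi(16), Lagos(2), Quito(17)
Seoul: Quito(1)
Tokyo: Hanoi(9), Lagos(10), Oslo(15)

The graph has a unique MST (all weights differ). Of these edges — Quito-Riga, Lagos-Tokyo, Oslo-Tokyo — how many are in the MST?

1

Sort edges by weight, then run Kruskal:
Quito-Seoul (1): add. Components now {Lagos} {Quito,Seoul} {Hanoi} {Oslo} {Riga} {Tokyo}
Lagos-Riga (2): add. Components now {Lagos,Riga} {Quito,Seoul} {Hanoi} {Oslo} {Tokyo}
Hanoi-Oslo (7): add. Components now {Lagos,Riga} {Quito,Seoul} {Hanoi,Oslo} {Tokyo}
Hanoi-Tokyo (9): add. Components now {Lagos,Riga} {Quito,Seoul} {Hanoi,Oslo,Tokyo}
Lagos-Tokyo (10): add. Components now {Hanoi,Lagos,Oslo,Riga,Tokyo} {Quito,Seoul}
Lagos-Quito (11): add. Components now {Hanoi,Lagos,Oslo,Quito,Riga,Seoul,Tokyo}
MST edge set: {Quito-Seoul, Lagos-Riga, Hanoi-Oslo, Hanoi-Tokyo, Lagos-Tokyo, Lagos-Quito}.
Of the listed edges, {Lagos-Tokyo} are in the MST → 1.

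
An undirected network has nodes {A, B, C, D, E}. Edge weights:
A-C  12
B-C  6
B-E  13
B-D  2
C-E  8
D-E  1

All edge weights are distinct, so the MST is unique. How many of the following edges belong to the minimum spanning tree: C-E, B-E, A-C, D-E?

Sort edges by weight, then run Kruskal:
D-E (1): add — endpoints in different components.
B-D (2): add — endpoints in different components.
B-C (6): add — endpoints in different components.
C-E (8): skip — C and E already connected.
A-C (12): add — endpoints in different components.
MST edge set: {D-E, B-D, B-C, A-C}.
Of the listed edges, {A-C, D-E} are in the MST → 2.

2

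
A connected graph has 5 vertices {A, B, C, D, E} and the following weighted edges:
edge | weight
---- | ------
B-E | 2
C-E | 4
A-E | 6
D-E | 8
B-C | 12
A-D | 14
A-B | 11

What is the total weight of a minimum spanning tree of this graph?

20

Grow the tree from E using Prim:
Step 1: frontier [B-E 2, C-E 4, A-E 6, D-E 8] → take B-E (2); add B.
Step 2: frontier [A-B 11, B-C 12, C-E 4, A-E 6, D-E 8] → take C-E (4); add C.
Step 3: frontier [A-B 11, A-E 6, D-E 8] → take A-E (6); add A.
Step 4: frontier [A-D 14, D-E 8] → take D-E (8); add D.
MST edges: B-E, C-E, A-E, D-E; total weight 2+4+6+8 = 20.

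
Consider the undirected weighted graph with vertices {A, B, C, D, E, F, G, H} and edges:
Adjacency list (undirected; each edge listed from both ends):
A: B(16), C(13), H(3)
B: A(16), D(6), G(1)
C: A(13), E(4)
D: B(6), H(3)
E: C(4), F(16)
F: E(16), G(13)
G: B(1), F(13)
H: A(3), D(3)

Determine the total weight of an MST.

Sort edges by weight, then run Kruskal:
B G (1): add — endpoints in different components.
A H (3): add — endpoints in different components.
D H (3): add — endpoints in different components.
C E (4): add — endpoints in different components.
B D (6): add — endpoints in different components.
A C (13): add — endpoints in different components.
F G (13): add — endpoints in different components.
MST edges: B G, A H, D H, C E, B D, A C, F G; total weight 1+3+3+4+6+13+13 = 43.

43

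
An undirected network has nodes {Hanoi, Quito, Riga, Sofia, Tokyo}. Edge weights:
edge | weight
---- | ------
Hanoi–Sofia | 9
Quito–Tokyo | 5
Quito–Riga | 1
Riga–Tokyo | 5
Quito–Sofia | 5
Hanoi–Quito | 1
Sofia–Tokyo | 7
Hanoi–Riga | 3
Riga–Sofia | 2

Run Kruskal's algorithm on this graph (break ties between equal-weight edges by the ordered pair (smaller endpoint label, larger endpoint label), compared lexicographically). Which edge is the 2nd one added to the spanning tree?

Quito-Riga

Kruskal: consider edges lightest-first.
Hanoi–Quito (1): add. Components now {Hanoi,Quito} {Riga} {Sofia} {Tokyo}
Quito–Riga (1): add. Components now {Hanoi,Quito,Riga} {Sofia} {Tokyo}
Riga–Sofia (2): add. Components now {Hanoi,Quito,Riga,Sofia} {Tokyo}
Hanoi–Riga (3): skip — Hanoi and Riga already connected.
Quito–Sofia (5): skip — Quito and Sofia already connected.
Quito–Tokyo (5): add. Components now {Hanoi,Quito,Riga,Sofia,Tokyo}
The 2nd edge added is Quito–Riga.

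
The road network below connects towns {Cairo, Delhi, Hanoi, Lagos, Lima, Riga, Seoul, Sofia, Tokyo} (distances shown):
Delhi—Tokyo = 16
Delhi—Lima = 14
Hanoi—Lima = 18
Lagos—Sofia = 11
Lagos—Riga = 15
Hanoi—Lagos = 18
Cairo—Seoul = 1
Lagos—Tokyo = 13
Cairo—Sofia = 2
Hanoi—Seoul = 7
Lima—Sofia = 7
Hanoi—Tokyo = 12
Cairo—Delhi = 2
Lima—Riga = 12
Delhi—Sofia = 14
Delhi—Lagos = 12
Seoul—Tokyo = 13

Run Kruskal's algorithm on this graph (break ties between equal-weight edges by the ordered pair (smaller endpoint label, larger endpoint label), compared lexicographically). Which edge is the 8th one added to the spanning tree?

Lima-Riga

Kruskal's algorithm — process edges by increasing weight (ties by edge label):
Cairo—Seoul (1): add — endpoints in different components.
Cairo—Delhi (2): add — endpoints in different components.
Cairo—Sofia (2): add — endpoints in different components.
Hanoi—Seoul (7): add — endpoints in different components.
Lima—Sofia (7): add — endpoints in different components.
Lagos—Sofia (11): add — endpoints in different components.
Delhi—Lagos (12): skip — Delhi and Lagos already connected.
Hanoi—Tokyo (12): add — endpoints in different components.
Lima—Riga (12): add — endpoints in different components.
The 8th edge added is Lima—Riga.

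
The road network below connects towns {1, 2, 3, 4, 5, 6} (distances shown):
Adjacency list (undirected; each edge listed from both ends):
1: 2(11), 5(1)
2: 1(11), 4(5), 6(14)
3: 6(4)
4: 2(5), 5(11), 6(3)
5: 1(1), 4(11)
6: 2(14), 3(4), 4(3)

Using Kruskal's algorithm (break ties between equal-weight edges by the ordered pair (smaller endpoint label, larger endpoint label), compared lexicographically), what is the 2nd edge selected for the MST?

4-6

Kruskal: consider edges lightest-first.
1–5 (1): add. Components now {1,5} {2} {3} {4} {6}
4–6 (3): add. Components now {1,5} {2} {3} {4,6}
3–6 (4): add. Components now {1,5} {2} {3,4,6}
2–4 (5): add. Components now {1,5} {2,3,4,6}
1–2 (11): add. Components now {1,2,3,4,5,6}
The 2nd edge added is 4–6.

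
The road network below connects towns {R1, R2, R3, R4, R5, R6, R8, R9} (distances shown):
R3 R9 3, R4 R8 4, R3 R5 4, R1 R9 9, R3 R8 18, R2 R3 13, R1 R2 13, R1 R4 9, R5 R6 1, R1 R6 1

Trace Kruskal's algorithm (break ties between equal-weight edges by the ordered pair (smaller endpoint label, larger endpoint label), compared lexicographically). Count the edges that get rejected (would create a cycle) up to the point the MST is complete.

Kruskal: consider edges lightest-first.
R1 R6 (1): add — endpoints in different components.
R5 R6 (1): add — endpoints in different components.
R3 R9 (3): add — endpoints in different components.
R3 R5 (4): add — endpoints in different components.
R4 R8 (4): add — endpoints in different components.
R1 R4 (9): add — endpoints in different components.
R1 R9 (9): skip — R1 and R9 already connected.
R1 R2 (13): add — endpoints in different components.
Edges rejected before the tree was complete: 1.

1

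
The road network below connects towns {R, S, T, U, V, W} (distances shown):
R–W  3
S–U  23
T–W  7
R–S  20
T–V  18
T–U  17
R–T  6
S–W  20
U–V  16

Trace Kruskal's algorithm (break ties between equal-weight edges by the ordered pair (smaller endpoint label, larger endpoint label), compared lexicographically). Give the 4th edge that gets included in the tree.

Sort edges by weight, then run Kruskal:
R–W (3): add. Components now {U} {R,W} {S} {V} {T}
R–T (6): add. Components now {U} {R,T,W} {S} {V}
T–W (7): skip — W and T already connected.
U–V (16): add. Components now {U,V} {R,T,W} {S}
T–U (17): add. Components now {R,T,U,V,W} {S}
T–V (18): skip — V and T already connected.
R–S (20): add. Components now {R,S,T,U,V,W}
The 4th edge added is T–U.

T-U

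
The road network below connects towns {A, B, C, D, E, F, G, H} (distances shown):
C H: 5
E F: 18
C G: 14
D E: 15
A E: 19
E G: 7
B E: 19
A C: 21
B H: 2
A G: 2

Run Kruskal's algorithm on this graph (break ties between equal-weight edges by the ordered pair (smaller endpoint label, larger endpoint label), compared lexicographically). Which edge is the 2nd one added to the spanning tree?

Kruskal: consider edges lightest-first.
A G (2): add — endpoints in different components.
B H (2): add — endpoints in different components.
C H (5): add — endpoints in different components.
E G (7): add — endpoints in different components.
C G (14): add — endpoints in different components.
D E (15): add — endpoints in different components.
E F (18): add — endpoints in different components.
The 2nd edge added is B H.

B-H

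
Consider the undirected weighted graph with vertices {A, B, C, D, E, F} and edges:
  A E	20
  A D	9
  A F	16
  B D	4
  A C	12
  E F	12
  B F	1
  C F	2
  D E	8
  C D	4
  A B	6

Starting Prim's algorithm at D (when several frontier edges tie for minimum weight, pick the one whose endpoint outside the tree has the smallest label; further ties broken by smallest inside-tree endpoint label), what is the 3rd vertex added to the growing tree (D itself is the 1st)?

Grow the tree from D using Prim:
Step 1: cheapest edge leaving the tree is B D (4); add B.
Step 2: cheapest edge leaving the tree is B F (1); add F.
Step 3: cheapest edge leaving the tree is C F (2); add C.
Step 4: cheapest edge leaving the tree is A B (6); add A.
Step 5: cheapest edge leaving the tree is D E (8); add E.
Vertex order: D, B, F, C, A, E. The 3rd vertex is F.

F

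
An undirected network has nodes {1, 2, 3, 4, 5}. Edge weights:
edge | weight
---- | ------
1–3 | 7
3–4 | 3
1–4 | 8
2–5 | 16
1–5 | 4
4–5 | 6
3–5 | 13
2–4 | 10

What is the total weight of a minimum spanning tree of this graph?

23

Prim, starting at 1.
Step 1: frontier [1–5 4, 1–3 7, 1–4 8] → take 1–5 (4); add 5.
Step 2: frontier [1–3 7, 1–4 8, 4–5 6, 3–5 13, 2–5 16] → take 4–5 (6); add 4.
Step 3: frontier [1–3 7, 3–4 3, 2–4 10, 3–5 13, 2–5 16] → take 3–4 (3); add 3.
Step 4: frontier [2–4 10, 2–5 16] → take 2–4 (10); add 2.
MST edges: 1–5, 4–5, 3–4, 2–4; total weight 4+6+3+10 = 23.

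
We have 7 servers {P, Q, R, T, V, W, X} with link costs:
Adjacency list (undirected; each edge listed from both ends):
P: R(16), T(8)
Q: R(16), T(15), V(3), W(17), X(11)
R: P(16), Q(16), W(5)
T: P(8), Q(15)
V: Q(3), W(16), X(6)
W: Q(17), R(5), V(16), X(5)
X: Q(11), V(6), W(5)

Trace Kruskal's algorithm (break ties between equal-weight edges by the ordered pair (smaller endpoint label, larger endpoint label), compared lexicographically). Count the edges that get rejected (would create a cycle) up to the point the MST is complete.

1

Sort edges by weight, then run Kruskal:
Q—V (3): add. Components now {X} {P} {W} {R} {Q,V} {T}
R—W (5): add. Components now {X} {P} {R,W} {Q,V} {T}
W—X (5): add. Components now {R,W,X} {P} {Q,V} {T}
V—X (6): add. Components now {Q,R,V,W,X} {P} {T}
P—T (8): add. Components now {Q,R,V,W,X} {P,T}
Q—X (11): skip — X and Q already connected.
Q—T (15): add. Components now {P,Q,R,T,V,W,X}
Edges rejected before the tree was complete: 1.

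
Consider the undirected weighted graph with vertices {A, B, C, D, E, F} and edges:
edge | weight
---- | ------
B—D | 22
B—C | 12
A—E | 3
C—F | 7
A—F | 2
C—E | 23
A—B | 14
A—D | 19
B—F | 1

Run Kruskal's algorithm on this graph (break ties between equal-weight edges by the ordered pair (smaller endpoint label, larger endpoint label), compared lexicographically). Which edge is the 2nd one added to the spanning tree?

Kruskal: consider edges lightest-first.
B—F (1): add — endpoints in different components.
A—F (2): add — endpoints in different components.
A—E (3): add — endpoints in different components.
C—F (7): add — endpoints in different components.
B—C (12): skip — B and C already connected.
A—B (14): skip — A and B already connected.
A—D (19): add — endpoints in different components.
The 2nd edge added is A—F.

A-F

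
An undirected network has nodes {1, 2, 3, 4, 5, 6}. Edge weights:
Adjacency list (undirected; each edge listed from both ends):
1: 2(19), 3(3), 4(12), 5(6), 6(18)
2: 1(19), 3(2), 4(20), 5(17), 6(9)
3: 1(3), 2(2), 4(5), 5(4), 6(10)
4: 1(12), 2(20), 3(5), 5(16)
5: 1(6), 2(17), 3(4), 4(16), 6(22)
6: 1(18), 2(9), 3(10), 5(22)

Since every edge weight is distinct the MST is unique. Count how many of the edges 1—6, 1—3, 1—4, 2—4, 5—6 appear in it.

1

Kruskal: consider edges lightest-first.
2—3 (2): add. Components now {1} {2,3} {4} {5} {6}
1—3 (3): add. Components now {1,2,3} {4} {5} {6}
3—5 (4): add. Components now {1,2,3,5} {4} {6}
3—4 (5): add. Components now {1,2,3,4,5} {6}
1—5 (6): skip — 1 and 5 already connected.
2—6 (9): add. Components now {1,2,3,4,5,6}
MST edge set: {2—3, 1—3, 3—5, 3—4, 2—6}.
Of the listed edges, {1—3} are in the MST → 1.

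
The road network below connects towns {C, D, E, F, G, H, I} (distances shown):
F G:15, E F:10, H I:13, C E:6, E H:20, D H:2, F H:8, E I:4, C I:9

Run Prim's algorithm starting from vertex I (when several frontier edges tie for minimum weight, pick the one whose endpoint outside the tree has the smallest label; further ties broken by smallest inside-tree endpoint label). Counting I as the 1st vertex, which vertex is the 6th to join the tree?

D

Prim, starting at I.
Step 1: cheapest edge leaving the tree is E I (4); add E.
Step 2: cheapest edge leaving the tree is C E (6); add C.
Step 3: cheapest edge leaving the tree is E F (10); add F.
Step 4: cheapest edge leaving the tree is F H (8); add H.
Step 5: cheapest edge leaving the tree is D H (2); add D.
Step 6: cheapest edge leaving the tree is F G (15); add G.
Vertex order: I, E, C, F, H, D, G. The 6th vertex is D.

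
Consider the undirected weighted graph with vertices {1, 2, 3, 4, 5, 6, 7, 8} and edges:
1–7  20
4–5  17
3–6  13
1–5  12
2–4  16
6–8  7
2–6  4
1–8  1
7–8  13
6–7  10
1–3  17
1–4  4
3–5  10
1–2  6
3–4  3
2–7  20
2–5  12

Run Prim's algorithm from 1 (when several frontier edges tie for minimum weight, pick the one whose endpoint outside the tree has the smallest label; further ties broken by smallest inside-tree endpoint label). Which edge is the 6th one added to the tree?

Prim's algorithm from 1:
Step 1: cheapest edge leaving the tree is 1–8 (1); add 8.
Step 2: cheapest edge leaving the tree is 1–4 (4); add 4.
Step 3: cheapest edge leaving the tree is 3–4 (3); add 3.
Step 4: cheapest edge leaving the tree is 1–2 (6); add 2.
Step 5: cheapest edge leaving the tree is 2–6 (4); add 6.
Step 6: cheapest edge leaving the tree is 3–5 (10); add 5.
Step 7: cheapest edge leaving the tree is 6–7 (10); add 7.
The 6th edge added is 3–5.

3-5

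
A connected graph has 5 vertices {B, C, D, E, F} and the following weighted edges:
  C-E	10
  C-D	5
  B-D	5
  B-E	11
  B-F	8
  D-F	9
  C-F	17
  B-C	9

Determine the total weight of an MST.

Grow the tree from D using Prim:
Step 1: cheapest edge leaving the tree is B-D (5); add B.
Step 2: cheapest edge leaving the tree is C-D (5); add C.
Step 3: cheapest edge leaving the tree is B-F (8); add F.
Step 4: cheapest edge leaving the tree is C-E (10); add E.
MST edges: B-D, C-D, B-F, C-E; total weight 5+5+8+10 = 28.

28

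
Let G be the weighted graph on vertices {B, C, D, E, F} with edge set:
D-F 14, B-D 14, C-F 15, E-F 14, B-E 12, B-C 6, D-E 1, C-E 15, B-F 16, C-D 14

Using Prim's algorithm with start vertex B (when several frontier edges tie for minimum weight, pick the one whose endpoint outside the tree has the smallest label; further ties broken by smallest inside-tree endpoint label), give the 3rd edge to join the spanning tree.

Grow the tree from B using Prim:
Step 1: frontier [B-C 6, B-E 12, B-D 14, B-F 16] → take B-C (6); add C.
Step 2: frontier [B-E 12, B-D 14, B-F 16, C-D 14, C-E 15, C-F 15] → take B-E (12); add E.
Step 3: frontier [B-D 14, B-F 16, C-D 14, C-F 15, D-E 1, E-F 14] → take D-E (1); add D.
Step 4: frontier [B-F 16, C-F 15, D-F 14, E-F 14] → take D-F (14); add F.
The 3rd edge added is D-E.

D-E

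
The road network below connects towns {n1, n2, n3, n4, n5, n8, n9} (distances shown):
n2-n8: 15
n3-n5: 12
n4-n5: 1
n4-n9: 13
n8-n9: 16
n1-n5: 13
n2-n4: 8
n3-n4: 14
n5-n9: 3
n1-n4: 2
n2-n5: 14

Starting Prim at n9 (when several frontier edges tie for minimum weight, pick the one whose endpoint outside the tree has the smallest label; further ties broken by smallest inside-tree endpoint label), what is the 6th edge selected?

n2-n8

Prim, starting at n9.
Step 1: cheapest edge leaving the tree is n5-n9 (3); add n5.
Step 2: cheapest edge leaving the tree is n4-n5 (1); add n4.
Step 3: cheapest edge leaving the tree is n1-n4 (2); add n1.
Step 4: cheapest edge leaving the tree is n2-n4 (8); add n2.
Step 5: cheapest edge leaving the tree is n3-n5 (12); add n3.
Step 6: cheapest edge leaving the tree is n2-n8 (15); add n8.
The 6th edge added is n2-n8.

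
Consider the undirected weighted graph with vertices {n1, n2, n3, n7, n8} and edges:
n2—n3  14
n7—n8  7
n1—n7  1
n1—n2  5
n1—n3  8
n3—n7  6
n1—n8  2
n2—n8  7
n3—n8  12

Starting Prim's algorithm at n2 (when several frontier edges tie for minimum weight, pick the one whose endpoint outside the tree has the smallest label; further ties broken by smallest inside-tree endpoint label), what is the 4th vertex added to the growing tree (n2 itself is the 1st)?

Prim's algorithm from n2:
Step 1: cheapest edge leaving the tree is n1—n2 (5); add n1.
Step 2: cheapest edge leaving the tree is n1—n7 (1); add n7.
Step 3: cheapest edge leaving the tree is n1—n8 (2); add n8.
Step 4: cheapest edge leaving the tree is n3—n7 (6); add n3.
Vertex order: n2, n1, n7, n8, n3. The 4th vertex is n8.

n8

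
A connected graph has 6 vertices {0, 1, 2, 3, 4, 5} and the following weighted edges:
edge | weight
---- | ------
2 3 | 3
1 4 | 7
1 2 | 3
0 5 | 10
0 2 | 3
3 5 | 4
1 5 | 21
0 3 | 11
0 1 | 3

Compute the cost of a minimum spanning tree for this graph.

20

Grow the tree from 1 using Prim:
Step 1: frontier [0 1 3, 1 2 3, 1 4 7, 1 5 21] → take 0 1 (3); add 0.
Step 2: frontier [0 2 3, 0 5 10, 0 3 11, 1 2 3, 1 4 7, 1 5 21] → take 0 2 (3); add 2.
Step 3: frontier [0 5 10, 0 3 11, 1 4 7, 1 5 21, 2 3 3] → take 2 3 (3); add 3.
Step 4: frontier [0 5 10, 1 4 7, 1 5 21, 3 5 4] → take 3 5 (4); add 5.
Step 5: frontier [1 4 7] → take 1 4 (7); add 4.
MST edges: 0 1, 0 2, 2 3, 3 5, 1 4; total weight 3+3+3+4+7 = 20.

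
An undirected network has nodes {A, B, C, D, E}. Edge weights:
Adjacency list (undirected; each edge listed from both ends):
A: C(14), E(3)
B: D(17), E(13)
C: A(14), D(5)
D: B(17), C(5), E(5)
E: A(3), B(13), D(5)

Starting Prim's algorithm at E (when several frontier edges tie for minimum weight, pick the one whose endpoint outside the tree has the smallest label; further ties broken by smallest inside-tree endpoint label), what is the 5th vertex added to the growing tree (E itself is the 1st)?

Prim, starting at E.
Step 1: cheapest edge leaving the tree is A—E (3); add A.
Step 2: cheapest edge leaving the tree is D—E (5); add D.
Step 3: cheapest edge leaving the tree is C—D (5); add C.
Step 4: cheapest edge leaving the tree is B—E (13); add B.
Vertex order: E, A, D, C, B. The 5th vertex is B.

B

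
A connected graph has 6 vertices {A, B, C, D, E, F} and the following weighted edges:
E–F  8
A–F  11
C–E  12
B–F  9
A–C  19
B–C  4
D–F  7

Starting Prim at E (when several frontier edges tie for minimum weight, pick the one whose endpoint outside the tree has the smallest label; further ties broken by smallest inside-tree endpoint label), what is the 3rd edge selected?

B-F

Prim, starting at E.
Step 1: frontier [E–F 8, C–E 12] → take E–F (8); add F.
Step 2: frontier [C–E 12, D–F 7, B–F 9, A–F 11] → take D–F (7); add D.
Step 3: frontier [C–E 12, B–F 9, A–F 11] → take B–F (9); add B.
Step 4: frontier [B–C 4, C–E 12, A–F 11] → take B–C (4); add C.
Step 5: frontier [A–C 19, A–F 11] → take A–F (11); add A.
The 3rd edge added is B–F.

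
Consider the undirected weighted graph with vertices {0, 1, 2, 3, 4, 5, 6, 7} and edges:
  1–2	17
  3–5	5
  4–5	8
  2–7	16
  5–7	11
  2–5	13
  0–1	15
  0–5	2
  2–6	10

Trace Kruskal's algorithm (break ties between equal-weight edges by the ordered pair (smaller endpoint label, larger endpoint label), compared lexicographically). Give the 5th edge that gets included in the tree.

Sort edges by weight, then run Kruskal:
0–5 (2): add — endpoints in different components.
3–5 (5): add — endpoints in different components.
4–5 (8): add — endpoints in different components.
2–6 (10): add — endpoints in different components.
5–7 (11): add — endpoints in different components.
2–5 (13): add — endpoints in different components.
0–1 (15): add — endpoints in different components.
The 5th edge added is 5–7.

5-7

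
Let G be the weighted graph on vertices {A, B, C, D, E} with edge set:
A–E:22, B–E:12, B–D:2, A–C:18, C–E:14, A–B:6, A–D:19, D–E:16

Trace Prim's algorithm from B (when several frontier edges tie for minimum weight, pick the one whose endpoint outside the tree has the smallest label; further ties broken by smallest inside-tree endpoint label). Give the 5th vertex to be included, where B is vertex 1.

C

Prim, starting at B.
Step 1: frontier [B–D 2, A–B 6, B–E 12] → take B–D (2); add D.
Step 2: frontier [A–B 6, B–E 12, D–E 16, A–D 19] → take A–B (6); add A.
Step 3: frontier [A–C 18, A–E 22, B–E 12, D–E 16] → take B–E (12); add E.
Step 4: frontier [A–C 18, C–E 14] → take C–E (14); add C.
Vertex order: B, D, A, E, C. The 5th vertex is C.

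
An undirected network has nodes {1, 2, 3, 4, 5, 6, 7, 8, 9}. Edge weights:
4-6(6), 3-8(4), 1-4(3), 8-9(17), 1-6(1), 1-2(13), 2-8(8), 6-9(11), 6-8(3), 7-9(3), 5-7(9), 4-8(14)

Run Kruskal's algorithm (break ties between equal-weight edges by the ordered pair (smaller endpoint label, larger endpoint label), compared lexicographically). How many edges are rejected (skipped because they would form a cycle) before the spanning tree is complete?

1

Sort edges by weight, then run Kruskal:
1-6 (1): add — endpoints in different components.
1-4 (3): add — endpoints in different components.
6-8 (3): add — endpoints in different components.
7-9 (3): add — endpoints in different components.
3-8 (4): add — endpoints in different components.
4-6 (6): skip — 4 and 6 already connected.
2-8 (8): add — endpoints in different components.
5-7 (9): add — endpoints in different components.
6-9 (11): add — endpoints in different components.
Edges rejected before the tree was complete: 1.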